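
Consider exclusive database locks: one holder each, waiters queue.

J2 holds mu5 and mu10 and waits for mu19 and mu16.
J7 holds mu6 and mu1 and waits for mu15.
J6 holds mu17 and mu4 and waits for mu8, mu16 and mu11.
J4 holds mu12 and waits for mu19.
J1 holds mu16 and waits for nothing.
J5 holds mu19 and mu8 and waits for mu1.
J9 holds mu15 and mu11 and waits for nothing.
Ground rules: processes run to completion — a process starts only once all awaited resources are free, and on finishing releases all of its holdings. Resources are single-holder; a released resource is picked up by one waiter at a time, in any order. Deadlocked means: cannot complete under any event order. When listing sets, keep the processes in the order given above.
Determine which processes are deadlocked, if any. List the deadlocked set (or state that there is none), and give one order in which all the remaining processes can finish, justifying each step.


No process is deadlocked.
Key observation: every chain of waits terminates; starting from the processes that wait on nothing, all the rest unlock in turn.
A valid finishing order for the others: J9, J7, J1, J5, J4, J2, J6.
Step-by-step check:
  run J9 (it waits on nothing); releases mu15 and mu11
  J7 waits on mu15 — all released -> runs and releases mu6 and mu1
  run J1 (it waits on nothing); releases mu16
  J5 waits on mu1 — all released -> runs and releases mu19 and mu8
  J4 waits on mu19 — all released -> runs and releases mu12
  J2 waits on mu19 and mu16 — all released -> runs and releases mu5 and mu10
  J6 waits on mu8, mu16 and mu11 — all released -> runs and releases mu17 and mu4


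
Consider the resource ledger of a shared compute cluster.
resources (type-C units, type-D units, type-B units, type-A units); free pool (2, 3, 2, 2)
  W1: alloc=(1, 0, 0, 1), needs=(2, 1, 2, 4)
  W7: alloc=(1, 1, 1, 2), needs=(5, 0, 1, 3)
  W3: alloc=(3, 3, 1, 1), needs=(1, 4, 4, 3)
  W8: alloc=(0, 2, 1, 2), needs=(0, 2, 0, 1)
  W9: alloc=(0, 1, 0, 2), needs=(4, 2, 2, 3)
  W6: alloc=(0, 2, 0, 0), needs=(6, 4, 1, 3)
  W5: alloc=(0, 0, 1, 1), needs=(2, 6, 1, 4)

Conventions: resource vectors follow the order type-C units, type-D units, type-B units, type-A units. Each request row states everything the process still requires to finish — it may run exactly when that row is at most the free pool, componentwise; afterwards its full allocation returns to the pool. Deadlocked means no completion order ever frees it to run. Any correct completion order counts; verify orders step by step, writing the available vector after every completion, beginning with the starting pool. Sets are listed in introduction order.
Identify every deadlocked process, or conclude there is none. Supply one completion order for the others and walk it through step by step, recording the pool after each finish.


Deadlocked set: W7, W3, W9, W6 and W5.
Key observation: after W8, W1 the pool peaks at (3, 5, 3, 5), and each blocked process is short somewhere: W7 on type-C units; W3 on type-B units; W9 on type-C units; W6 on type-C units; W5 on type-D units.
The rest can finish in the order W8, W1. Verifying each step:
  pool = (2, 3, 2, 2)
  W8 needs (0, 2, 0, 1) <= (2, 3, 2, 2) -> finishes; pool += (0, 2, 1, 2) = (2, 5, 3, 4)
  W1 needs (2, 1, 2, 4) <= (2, 5, 3, 4) -> finishes; pool += (1, 0, 0, 1) = (3, 5, 3, 5)
The blocked processes can never fit:
  W7 cannot run: need (5, 0, 1, 3) vs free (3, 5, 3, 5) (insufficient type-C units)
  W3 cannot run: need (1, 4, 4, 3) vs free (3, 5, 3, 5) (insufficient type-B units)
  W9 cannot run: need (4, 2, 2, 3) vs free (3, 5, 3, 5) (insufficient type-C units)
  W6 cannot run: need (6, 4, 1, 3) vs free (3, 5, 3, 5) (insufficient type-C units)
  W5 cannot run: need (2, 6, 1, 4) vs free (3, 5, 3, 5) (insufficient type-D units)


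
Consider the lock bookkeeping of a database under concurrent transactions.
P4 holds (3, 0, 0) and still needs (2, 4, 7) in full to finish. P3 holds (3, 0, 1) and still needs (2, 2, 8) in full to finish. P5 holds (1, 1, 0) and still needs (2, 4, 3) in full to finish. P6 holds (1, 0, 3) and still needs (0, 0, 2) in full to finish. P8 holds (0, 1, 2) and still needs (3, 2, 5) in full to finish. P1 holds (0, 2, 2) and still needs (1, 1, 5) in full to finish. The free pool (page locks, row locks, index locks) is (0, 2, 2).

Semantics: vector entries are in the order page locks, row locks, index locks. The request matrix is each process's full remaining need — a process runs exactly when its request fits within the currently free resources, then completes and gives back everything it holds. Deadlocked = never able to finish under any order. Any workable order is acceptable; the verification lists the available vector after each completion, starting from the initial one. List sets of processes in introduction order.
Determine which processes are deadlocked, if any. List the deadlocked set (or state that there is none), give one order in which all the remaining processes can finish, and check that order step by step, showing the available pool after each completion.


Deadlocked: P4, P3, P5 and P8.
Key observation: the pool after P6, P1 is (1, 4, 7); every surviving request exceeds it in page locks, so progress ends there.
A valid finishing order for the others: P6, P1. Walking it through:
  pool = (0, 2, 2)
  P6: need (0, 0, 2) fits (0, 2, 2); releases (1, 0, 3), pool now (1, 2, 5)
  P1: need (1, 1, 5) fits (1, 2, 5); releases (0, 2, 2), pool now (1, 4, 7)
The blocked processes can never fit:
  P4 cannot run: need (2, 4, 7) vs free (1, 4, 7) (insufficient page locks)
  P3 cannot run: need (2, 2, 8) vs free (1, 4, 7) (insufficient page locks and index locks)
  P5 cannot run: need (2, 4, 3) vs free (1, 4, 7) (insufficient page locks)
  P8 cannot run: need (3, 2, 5) vs free (1, 4, 7) (insufficient page locks)


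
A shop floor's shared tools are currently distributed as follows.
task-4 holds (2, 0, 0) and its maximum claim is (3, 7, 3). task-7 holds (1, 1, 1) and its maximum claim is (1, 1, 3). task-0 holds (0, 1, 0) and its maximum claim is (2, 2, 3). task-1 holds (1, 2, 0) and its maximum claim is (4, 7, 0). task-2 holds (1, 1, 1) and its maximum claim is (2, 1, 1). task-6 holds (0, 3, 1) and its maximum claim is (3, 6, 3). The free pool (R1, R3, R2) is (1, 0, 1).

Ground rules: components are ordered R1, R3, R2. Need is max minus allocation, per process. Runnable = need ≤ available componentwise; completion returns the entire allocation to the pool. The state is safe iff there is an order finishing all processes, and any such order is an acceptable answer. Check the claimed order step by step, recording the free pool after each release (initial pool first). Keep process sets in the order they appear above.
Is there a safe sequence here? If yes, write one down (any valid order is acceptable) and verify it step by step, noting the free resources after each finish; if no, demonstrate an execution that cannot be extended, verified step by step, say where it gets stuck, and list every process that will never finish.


The state is SAFE; one workable sequence: task-2, task-7, task-0, task-6, task-1, task-4.
Key observation: reading the order forward, task-2 is the first process whose need (1, 0, 0) meets the free pool (1, 0, 1) exactly on a resource it requests.
Step-by-step check:
  pool = (1, 0, 1)
  run task-2 (needs (1, 0, 0), free (1, 0, 1)); after release of (1, 1, 1) the pool is (2, 1, 2)
  run task-7 (needs (0, 0, 2), free (2, 1, 2)); after release of (1, 1, 1) the pool is (3, 2, 3)
  run task-0 (needs (2, 1, 3), free (3, 2, 3)); after release of (0, 1, 0) the pool is (3, 3, 3)
  run task-6 (needs (3, 3, 2), free (3, 3, 3)); after release of (0, 3, 1) the pool is (3, 6, 4)
  run task-1 (needs (3, 5, 0), free (3, 6, 4)); after release of (1, 2, 0) the pool is (4, 8, 4)
  run task-4 (needs (1, 7, 3), free (4, 8, 4)); after release of (2, 0, 0) the pool is (6, 8, 4)


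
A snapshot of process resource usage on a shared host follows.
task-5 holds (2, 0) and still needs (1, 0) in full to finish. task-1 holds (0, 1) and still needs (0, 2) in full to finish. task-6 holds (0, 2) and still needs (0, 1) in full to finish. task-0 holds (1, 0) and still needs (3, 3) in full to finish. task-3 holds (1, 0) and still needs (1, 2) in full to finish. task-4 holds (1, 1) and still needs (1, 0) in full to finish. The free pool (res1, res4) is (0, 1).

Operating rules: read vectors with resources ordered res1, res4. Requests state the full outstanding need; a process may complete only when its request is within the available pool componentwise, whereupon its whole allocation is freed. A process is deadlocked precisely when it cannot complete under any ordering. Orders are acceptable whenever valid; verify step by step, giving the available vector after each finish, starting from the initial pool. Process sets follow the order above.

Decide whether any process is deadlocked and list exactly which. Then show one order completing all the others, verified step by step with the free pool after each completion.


The deadlocked set is task-5, task-0, task-3 and task-4.
Key observation: after task-6, task-1 complete, (0, 4) is the best the pool ever gets, yet each leftover process wants more res1.
One completion order for the rest: task-6, task-1. Check, step by step:
  pool = (0, 1)
  task-6 needs (0, 1) <= (0, 1) -> finishes; pool += (0, 2) = (0, 3)
  task-1 needs (0, 2) <= (0, 3) -> finishes; pool += (0, 1) = (0, 4)
None of the blocked processes ever fits:
  task-5 still needs (1, 0) but only (0, 4) is free — short on res1
  task-0 still needs (3, 3) but only (0, 4) is free — short on res1
  task-3 still needs (1, 2) but only (0, 4) is free — short on res1
  task-4 still needs (1, 0) but only (0, 4) is free — short on res1


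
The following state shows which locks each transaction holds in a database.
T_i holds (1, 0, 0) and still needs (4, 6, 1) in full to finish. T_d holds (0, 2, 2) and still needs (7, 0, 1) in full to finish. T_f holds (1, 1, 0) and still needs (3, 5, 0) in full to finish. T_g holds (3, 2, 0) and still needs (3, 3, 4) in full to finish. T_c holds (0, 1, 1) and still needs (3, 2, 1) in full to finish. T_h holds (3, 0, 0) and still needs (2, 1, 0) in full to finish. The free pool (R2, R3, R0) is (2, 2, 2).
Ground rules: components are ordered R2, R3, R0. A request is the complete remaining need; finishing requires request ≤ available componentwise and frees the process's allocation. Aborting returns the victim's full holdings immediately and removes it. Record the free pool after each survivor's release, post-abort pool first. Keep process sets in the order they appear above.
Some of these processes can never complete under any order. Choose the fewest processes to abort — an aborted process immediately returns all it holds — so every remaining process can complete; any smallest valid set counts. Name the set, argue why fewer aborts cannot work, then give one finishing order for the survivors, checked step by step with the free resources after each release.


Abort T_g.
Key observation: aborting T_g returns (3, 2, 0), and T_d — hopeless before — runs at step 2 with the returned capacity in the pool.
No smaller set exists: with zero aborts the deadlock remains.
One survivor order: T_h, T_d, T_i, T_c, T_f. Verifying each step (post-abort pool first):
  pool = (5, 4, 2)
  run T_h (needs (2, 1, 0), free (5, 4, 2)); after release of (3, 0, 0) the pool is (8, 4, 2)
  run T_d (needs (7, 0, 1), free (8, 4, 2)); after release of (0, 2, 2) the pool is (8, 6, 4)
  run T_i (needs (4, 6, 1), free (8, 6, 4)); after release of (1, 0, 0) the pool is (9, 6, 4)
  run T_c (needs (3, 2, 1), free (9, 6, 4)); after release of (0, 1, 1) the pool is (9, 7, 5)
  run T_f (needs (3, 5, 0), free (9, 7, 5)); after release of (1, 1, 0) the pool is (10, 8, 5)


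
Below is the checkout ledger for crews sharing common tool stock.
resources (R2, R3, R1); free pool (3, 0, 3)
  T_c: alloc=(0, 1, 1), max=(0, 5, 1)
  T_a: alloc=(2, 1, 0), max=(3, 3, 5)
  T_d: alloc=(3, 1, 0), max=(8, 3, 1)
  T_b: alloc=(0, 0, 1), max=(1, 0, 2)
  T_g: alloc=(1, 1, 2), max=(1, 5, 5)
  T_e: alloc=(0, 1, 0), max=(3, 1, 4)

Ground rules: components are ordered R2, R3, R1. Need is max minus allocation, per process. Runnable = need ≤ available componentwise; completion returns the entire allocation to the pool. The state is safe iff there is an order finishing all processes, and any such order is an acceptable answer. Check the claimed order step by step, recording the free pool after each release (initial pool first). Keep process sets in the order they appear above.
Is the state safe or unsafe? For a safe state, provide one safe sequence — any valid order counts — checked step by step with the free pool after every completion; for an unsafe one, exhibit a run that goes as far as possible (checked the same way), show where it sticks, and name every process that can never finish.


UNSAFE — no complete ordering exists.
Key observation: R3 is the bottleneck — with T_b, T_e done the pool holds (3, 1, 4), short of every remaining need.
A maximal execution: T_b, T_e — then nothing else fits. Check, step by step:
  pool = (3, 0, 3)
  T_b: need (1, 0, 1) fits (3, 0, 3); releases (0, 0, 1), pool now (3, 0, 4)
  T_e: need (3, 0, 4) fits (3, 0, 4); releases (0, 1, 0), pool now (3, 1, 4)
  blocked: T_c wants (0, 4, 0), pool (3, 1, 4) — not enough R3
  blocked: T_a wants (1, 2, 5), pool (3, 1, 4) — not enough R3 and R1
  blocked: T_d wants (5, 2, 1), pool (3, 1, 4) — not enough R2 and R3
  blocked: T_g wants (0, 4, 3), pool (3, 1, 4) — not enough R3
Never able to finish: T_c, T_a, T_d and T_g.


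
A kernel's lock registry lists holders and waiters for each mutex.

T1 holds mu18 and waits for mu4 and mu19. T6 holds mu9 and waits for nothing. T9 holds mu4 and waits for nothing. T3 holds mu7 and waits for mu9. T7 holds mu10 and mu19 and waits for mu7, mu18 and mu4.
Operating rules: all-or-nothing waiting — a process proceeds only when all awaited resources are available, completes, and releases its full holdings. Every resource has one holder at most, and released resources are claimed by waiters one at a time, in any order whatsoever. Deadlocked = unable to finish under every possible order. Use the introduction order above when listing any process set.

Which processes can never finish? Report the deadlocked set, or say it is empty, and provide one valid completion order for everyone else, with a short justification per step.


The deadlocked set is T1 and T7.
Key observation: the loop T1 -> T7 -> T1 blocks itself forever; no other process is dragged down with it.
A valid finishing order for the others: T9, T6, T3.
Check, step by step:
  T9 waits on nothing -> runs at once and releases mu4
  T6 waits on nothing -> runs at once and releases mu9
  run T3 (all its waits — mu9 — are resolved); releases mu7


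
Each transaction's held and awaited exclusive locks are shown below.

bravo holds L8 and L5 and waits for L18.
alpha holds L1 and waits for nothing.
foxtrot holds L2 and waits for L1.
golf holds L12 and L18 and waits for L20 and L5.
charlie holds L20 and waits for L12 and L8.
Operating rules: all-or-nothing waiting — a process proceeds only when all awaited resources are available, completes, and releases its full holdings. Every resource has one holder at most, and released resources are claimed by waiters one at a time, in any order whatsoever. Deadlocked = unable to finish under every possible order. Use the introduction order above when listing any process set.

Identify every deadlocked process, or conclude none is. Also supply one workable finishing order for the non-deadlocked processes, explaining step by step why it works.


Deadlocked set: bravo, golf and charlie.
Key observation: the waits loop around bravo -> golf -> bravo with no way out; charlie is caught in further circular waits.
One completion order for the rest: alpha, foxtrot.
Step-by-step check:
  alpha waits on nothing -> runs at once and releases L1
  run foxtrot (all its waits — L1 — are resolved); releases L2


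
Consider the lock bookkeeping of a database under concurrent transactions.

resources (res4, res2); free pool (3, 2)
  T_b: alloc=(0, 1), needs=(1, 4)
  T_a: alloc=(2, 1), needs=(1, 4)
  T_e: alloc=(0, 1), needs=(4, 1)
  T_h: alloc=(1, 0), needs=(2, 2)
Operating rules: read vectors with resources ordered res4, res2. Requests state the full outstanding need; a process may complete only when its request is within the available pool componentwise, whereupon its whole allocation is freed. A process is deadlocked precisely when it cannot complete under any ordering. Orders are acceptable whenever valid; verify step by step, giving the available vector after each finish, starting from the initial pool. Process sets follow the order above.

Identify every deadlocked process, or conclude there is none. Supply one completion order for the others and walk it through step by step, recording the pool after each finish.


Deadlocked set: T_b and T_a.
Key observation: after T_h, T_e complete, (4, 3) is the best the pool ever gets, yet each leftover process wants more res2.
A valid finishing order for the others: T_h, T_e. Verifying each step:
  pool = (3, 2)
  run T_h (needs (2, 2), free (3, 2)); after release of (1, 0) the pool is (4, 2)
  run T_e (needs (4, 1), free (4, 2)); after release of (0, 1) the pool is (4, 3)
None of the blocked processes ever fits:
  T_b still needs (1, 4) but only (4, 3) is free — short on res2
  T_a still needs (1, 4) but only (4, 3) is free — short on res2


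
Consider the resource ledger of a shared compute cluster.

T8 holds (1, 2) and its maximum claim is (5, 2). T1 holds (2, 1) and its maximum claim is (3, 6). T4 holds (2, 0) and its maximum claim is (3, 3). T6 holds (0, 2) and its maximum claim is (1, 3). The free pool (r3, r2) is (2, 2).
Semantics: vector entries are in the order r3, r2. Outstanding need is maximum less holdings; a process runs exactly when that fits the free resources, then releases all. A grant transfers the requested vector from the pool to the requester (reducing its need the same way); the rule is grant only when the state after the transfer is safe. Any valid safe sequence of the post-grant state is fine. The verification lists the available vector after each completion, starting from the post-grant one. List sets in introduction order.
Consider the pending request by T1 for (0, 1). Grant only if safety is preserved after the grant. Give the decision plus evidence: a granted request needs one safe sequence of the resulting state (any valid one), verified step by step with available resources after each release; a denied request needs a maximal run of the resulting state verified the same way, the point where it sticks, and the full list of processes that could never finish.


GRANT: granting preserves safety; a valid post-grant sequence is T6, T4, T8, T1.
Key observation: (2, 1) free after granting still covers T6 first, and each release covers the next.
Step-by-step check of the post-grant state:
  pool = (2, 1)
  run T6 (needs (1, 1), free (2, 1)); after release of (0, 2) the pool is (2, 3)
  run T4 (needs (1, 3), free (2, 3)); after release of (2, 0) the pool is (4, 3)
  run T8 (needs (4, 0), free (4, 3)); after release of (1, 2) the pool is (5, 5)
  run T1 (needs (1, 4), free (5, 5)); after release of (2, 2) the pool is (7, 7)


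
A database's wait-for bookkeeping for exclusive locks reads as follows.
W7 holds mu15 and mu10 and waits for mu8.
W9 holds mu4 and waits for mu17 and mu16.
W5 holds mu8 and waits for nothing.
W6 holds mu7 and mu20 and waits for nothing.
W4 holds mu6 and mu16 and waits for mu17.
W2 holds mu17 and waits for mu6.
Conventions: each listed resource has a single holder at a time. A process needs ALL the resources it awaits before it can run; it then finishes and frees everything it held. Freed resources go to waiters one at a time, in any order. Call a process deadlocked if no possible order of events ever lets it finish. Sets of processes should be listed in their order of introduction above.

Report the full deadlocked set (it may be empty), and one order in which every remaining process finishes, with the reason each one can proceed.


Deadlocked: W9, W4 and W2.
Key observation: the knot is the closed ring of waits W4 -> W2 -> W4; W9 waits into the deadlock from upstream.
One completion order for the rest: W6, W5, W7.
Check, step by step:
  run W6 (it waits on nothing); releases mu7 and mu20
  run W5 (it waits on nothing); releases mu8
  W7: everything it awaited (mu8) is free; runs, freeing mu15 and mu10


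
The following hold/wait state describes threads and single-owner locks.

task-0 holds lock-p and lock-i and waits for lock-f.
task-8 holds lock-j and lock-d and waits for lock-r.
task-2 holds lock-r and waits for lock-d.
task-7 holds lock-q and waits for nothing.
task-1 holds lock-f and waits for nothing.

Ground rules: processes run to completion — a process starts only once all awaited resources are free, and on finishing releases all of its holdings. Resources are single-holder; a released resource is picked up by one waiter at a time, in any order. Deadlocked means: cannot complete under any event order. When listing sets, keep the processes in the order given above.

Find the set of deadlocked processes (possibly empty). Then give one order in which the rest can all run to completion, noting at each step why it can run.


Deadlocked: task-8 and task-2.
Key observation: the waits loop around task-8 -> task-2 -> task-8 with no way out; no other process is dragged down with it.
The rest can finish in the order task-7, task-1, task-0.
Step-by-step check:
  run task-7 (it waits on nothing); releases lock-q
  run task-1 (it waits on nothing); releases lock-f
  task-0: everything it awaited (lock-f) is free; runs, freeing lock-p and lock-i


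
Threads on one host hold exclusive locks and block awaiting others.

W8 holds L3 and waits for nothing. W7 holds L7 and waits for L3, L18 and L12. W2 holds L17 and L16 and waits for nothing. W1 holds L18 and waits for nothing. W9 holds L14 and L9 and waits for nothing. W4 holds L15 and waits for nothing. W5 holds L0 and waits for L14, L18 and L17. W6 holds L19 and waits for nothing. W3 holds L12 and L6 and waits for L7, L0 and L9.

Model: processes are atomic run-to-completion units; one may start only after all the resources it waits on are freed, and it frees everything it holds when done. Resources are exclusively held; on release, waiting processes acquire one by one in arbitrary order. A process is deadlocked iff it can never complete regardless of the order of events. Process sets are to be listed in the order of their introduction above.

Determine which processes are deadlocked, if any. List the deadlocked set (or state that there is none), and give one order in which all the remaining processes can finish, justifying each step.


Deadlocked: W7 and W3.
Key observation: the cycle W7 -> W3 -> W7 can never break — each member waits on the next; no other process is dragged down with it.
A valid finishing order for the others: W2, W6, W4, W9, W1, W5, W8.
Walking it through:
  W2: no waits; runs immediately, freeing L17 and L16
  W6: no waits; runs immediately, freeing L19
  W4: no waits; runs immediately, freeing L15
  W9: no waits; runs immediately, freeing L14 and L9
  W1: no waits; runs immediately, freeing L18
  W5 waits on L14, L18 and L17 — all released -> runs and releases L0
  W8: no waits; runs immediately, freeing L3


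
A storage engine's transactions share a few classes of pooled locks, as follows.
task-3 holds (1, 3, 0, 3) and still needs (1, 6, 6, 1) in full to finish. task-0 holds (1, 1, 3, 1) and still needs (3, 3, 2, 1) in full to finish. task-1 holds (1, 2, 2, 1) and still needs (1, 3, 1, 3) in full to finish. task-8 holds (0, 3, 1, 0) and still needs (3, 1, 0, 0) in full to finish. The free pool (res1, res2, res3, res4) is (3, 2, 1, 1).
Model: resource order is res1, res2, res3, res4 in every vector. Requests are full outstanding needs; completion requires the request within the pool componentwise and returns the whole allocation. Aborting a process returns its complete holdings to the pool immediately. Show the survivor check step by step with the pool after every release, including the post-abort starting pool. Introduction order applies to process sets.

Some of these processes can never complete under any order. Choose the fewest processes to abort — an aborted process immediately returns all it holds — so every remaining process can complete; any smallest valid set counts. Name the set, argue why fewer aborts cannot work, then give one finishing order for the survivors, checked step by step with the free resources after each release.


Abort task-1.
Key observation: the returned (1, 2, 2, 1) from task-1 is what brings task-3 — unrunnable before, under any order — into play at step 3.
No smaller set exists: with zero aborts the deadlock remains.
One survivor order: task-0, task-8, task-3. Verifying each step (post-abort pool first):
  pool = (4, 4, 3, 2)
  task-0 needs (3, 3, 2, 1) <= (4, 4, 3, 2) -> finishes; pool += (1, 1, 3, 1) = (5, 5, 6, 3)
  task-8 needs (3, 1, 0, 0) <= (5, 5, 6, 3) -> finishes; pool += (0, 3, 1, 0) = (5, 8, 7, 3)
  task-3 needs (1, 6, 6, 1) <= (5, 8, 7, 3) -> finishes; pool += (1, 3, 0, 3) = (6, 11, 7, 6)


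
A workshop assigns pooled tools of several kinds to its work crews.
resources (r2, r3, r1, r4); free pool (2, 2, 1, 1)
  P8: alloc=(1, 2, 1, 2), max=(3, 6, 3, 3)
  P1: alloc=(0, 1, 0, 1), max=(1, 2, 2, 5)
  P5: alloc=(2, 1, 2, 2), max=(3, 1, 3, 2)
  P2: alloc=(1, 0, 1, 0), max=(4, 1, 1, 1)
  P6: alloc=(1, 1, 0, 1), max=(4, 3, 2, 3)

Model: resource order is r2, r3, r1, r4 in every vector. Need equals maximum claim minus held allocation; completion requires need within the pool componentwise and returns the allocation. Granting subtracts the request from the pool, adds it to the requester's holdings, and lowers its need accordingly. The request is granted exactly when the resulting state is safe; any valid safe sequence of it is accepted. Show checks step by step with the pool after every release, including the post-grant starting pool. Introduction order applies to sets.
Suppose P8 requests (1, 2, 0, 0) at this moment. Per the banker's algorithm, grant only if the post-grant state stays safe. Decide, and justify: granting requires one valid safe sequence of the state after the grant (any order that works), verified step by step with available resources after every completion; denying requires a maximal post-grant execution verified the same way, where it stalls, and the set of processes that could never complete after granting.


DENY: after the grant no complete ordering would exist.
Key observation: after P5, P2 the pool peaks at (4, 1, 4, 3), and each blocked process is short somewhere: P8 on r3; P1 on r4; P6 on r3.
After a pretend grant, a maximal execution: P5, P2 — then nothing else fits. Verifying each step:
  pool = (1, 0, 1, 1)
  P5: need (1, 0, 1, 0) fits (1, 0, 1, 1); releases (2, 1, 2, 2), pool now (3, 1, 3, 3)
  P2: need (3, 1, 0, 1) fits (3, 1, 3, 3); releases (1, 0, 1, 0), pool now (4, 1, 4, 3)
  P8 cannot run: need (1, 2, 2, 1) vs free (4, 1, 4, 3) (insufficient r3)
  P1 cannot run: need (1, 1, 2, 4) vs free (4, 1, 4, 3) (insufficient r4)
  P6 cannot run: need (3, 2, 2, 2) vs free (4, 1, 4, 3) (insufficient r3)
Post-grant, the permanently blocked set is P8, P1 and P6.


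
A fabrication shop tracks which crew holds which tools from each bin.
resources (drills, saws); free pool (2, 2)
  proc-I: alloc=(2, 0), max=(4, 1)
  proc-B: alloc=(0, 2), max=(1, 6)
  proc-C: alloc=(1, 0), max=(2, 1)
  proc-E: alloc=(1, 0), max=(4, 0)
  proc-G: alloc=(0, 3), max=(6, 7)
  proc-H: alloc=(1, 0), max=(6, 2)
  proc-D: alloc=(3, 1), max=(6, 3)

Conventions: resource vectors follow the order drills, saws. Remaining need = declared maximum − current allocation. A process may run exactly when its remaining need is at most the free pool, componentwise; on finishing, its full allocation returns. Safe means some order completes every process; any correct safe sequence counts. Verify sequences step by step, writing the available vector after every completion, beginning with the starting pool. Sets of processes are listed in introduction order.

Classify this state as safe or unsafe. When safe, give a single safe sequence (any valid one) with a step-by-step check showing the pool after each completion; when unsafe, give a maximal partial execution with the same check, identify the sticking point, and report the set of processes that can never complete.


The state is UNSAFE.
Key observation: even finishing proc-C, proc-D, proc-I, proc-E, proc-H leaves just (10, 3) free — too little saws for any of the remaining processes.
The run proc-C, proc-D, proc-I, proc-E, proc-H cannot be extended any further. Check, step by step:
  pool = (2, 2)
  proc-C needs (1, 1) <= (2, 2) -> finishes; pool += (1, 0) = (3, 2)
  proc-D needs (3, 2) <= (3, 2) -> finishes; pool += (3, 1) = (6, 3)
  proc-I needs (2, 1) <= (6, 3) -> finishes; pool += (2, 0) = (8, 3)
  proc-E needs (3, 0) <= (8, 3) -> finishes; pool += (1, 0) = (9, 3)
  proc-H needs (5, 2) <= (9, 3) -> finishes; pool += (1, 0) = (10, 3)
  proc-B still needs (1, 4) but only (10, 3) is free — short on saws
  proc-G still needs (6, 4) but only (10, 3) is free — short on saws
Never able to finish: proc-B and proc-G.


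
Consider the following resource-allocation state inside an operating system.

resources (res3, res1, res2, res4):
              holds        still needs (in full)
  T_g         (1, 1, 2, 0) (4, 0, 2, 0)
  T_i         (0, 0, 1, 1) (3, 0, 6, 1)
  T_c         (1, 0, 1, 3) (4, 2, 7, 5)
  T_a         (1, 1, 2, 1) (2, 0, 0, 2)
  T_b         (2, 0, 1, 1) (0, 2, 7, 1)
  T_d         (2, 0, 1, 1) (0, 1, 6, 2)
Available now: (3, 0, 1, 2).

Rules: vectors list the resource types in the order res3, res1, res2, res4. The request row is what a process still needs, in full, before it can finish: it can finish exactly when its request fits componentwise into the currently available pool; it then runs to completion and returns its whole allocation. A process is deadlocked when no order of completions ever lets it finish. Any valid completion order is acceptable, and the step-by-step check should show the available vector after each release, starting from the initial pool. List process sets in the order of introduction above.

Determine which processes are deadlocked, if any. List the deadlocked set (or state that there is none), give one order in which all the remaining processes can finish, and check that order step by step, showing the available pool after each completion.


The deadlocked set is T_i, T_c, T_b and T_d.
Key observation: after T_a, T_g complete, (5, 2, 5, 3) is the best the pool ever gets, yet each leftover process wants more res2.
A valid finishing order for the others: T_a, T_g. Walking it through:
  pool = (3, 0, 1, 2)
  T_a needs (2, 0, 0, 2) <= (3, 0, 1, 2) -> finishes; pool += (1, 1, 2, 1) = (4, 1, 3, 3)
  T_g needs (4, 0, 2, 0) <= (4, 1, 3, 3) -> finishes; pool += (1, 1, 2, 0) = (5, 2, 5, 3)
The blocked processes can never fit:
  T_i cannot run: need (3, 0, 6, 1) vs free (5, 2, 5, 3) (insufficient res2)
  T_c cannot run: need (4, 2, 7, 5) vs free (5, 2, 5, 3) (insufficient res2 and res4)
  T_b cannot run: need (0, 2, 7, 1) vs free (5, 2, 5, 3) (insufficient res2)
  T_d cannot run: need (0, 1, 6, 2) vs free (5, 2, 5, 3) (insufficient res2)


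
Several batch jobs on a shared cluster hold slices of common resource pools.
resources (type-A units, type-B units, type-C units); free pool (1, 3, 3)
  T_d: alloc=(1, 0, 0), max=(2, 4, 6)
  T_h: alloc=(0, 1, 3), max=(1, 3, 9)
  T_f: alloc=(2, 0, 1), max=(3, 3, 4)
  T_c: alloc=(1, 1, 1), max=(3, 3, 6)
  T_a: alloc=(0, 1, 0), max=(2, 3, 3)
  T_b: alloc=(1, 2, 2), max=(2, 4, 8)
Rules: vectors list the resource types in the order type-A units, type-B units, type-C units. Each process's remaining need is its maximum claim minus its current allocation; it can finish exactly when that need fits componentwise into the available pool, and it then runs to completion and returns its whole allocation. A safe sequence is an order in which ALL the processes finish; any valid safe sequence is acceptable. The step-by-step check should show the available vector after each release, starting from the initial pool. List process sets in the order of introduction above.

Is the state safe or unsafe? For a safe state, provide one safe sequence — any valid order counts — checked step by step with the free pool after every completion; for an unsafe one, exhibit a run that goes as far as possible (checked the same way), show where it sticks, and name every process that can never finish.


UNSAFE.
Key observation: no order helps: past T_f, T_a, the free pool tops out at (3, 4, 4), below what each blocked process needs in type-C units.
A maximal execution: T_f, T_a — then nothing else fits. Check, step by step:
  pool = (1, 3, 3)
  T_f needs (1, 3, 3) <= (1, 3, 3) -> finishes; pool += (2, 0, 1) = (3, 3, 4)
  T_a needs (2, 2, 3) <= (3, 3, 4) -> finishes; pool += (0, 1, 0) = (3, 4, 4)
  T_d cannot run: need (1, 4, 6) vs free (3, 4, 4) (insufficient type-C units)
  T_h cannot run: need (1, 2, 6) vs free (3, 4, 4) (insufficient type-C units)
  T_c cannot run: need (2, 2, 5) vs free (3, 4, 4) (insufficient type-C units)
  T_b cannot run: need (1, 2, 6) vs free (3, 4, 4) (insufficient type-C units)
Never able to finish: T_d, T_h, T_c and T_b.


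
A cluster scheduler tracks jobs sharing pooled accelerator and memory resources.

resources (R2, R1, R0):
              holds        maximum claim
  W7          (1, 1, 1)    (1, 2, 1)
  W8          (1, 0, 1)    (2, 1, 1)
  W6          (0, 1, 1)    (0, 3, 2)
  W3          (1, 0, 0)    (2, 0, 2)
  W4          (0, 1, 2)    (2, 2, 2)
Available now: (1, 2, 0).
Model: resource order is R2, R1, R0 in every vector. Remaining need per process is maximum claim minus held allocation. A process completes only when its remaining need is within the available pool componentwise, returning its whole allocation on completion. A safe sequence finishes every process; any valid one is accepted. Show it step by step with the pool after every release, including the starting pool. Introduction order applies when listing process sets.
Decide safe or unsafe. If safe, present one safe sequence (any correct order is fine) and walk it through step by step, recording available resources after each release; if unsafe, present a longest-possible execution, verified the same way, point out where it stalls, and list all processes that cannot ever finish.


The state is SAFE; one workable sequence: W7, W4, W6, W3, W8.
Key observation: at W4 the run first touches a limit — (2, 1, 0) against (2, 3, 1), exact on a resource it actually requests.
Check, step by step:
  pool = (1, 2, 0)
  W7: need (0, 1, 0) fits (1, 2, 0); releases (1, 1, 1), pool now (2, 3, 1)
  W4: need (2, 1, 0) fits (2, 3, 1); releases (0, 1, 2), pool now (2, 4, 3)
  W6: need (0, 2, 1) fits (2, 4, 3); releases (0, 1, 1), pool now (2, 5, 4)
  W3: need (1, 0, 2) fits (2, 5, 4); releases (1, 0, 0), pool now (3, 5, 4)
  W8: need (1, 1, 0) fits (3, 5, 4); releases (1, 0, 1), pool now (4, 5, 5)


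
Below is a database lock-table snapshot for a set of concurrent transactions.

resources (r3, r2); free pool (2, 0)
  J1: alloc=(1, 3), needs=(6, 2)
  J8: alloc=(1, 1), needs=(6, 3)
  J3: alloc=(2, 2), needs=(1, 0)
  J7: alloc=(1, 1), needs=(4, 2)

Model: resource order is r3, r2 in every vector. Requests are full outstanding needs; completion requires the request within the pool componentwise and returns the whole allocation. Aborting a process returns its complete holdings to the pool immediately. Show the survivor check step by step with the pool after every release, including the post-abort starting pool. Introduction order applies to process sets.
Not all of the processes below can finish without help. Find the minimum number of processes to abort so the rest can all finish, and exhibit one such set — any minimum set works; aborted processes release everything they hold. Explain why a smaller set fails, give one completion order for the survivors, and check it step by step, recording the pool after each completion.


Minimum abort set: J1.
Key observation: J8 could never have finished before the abort; with (1, 3) returned by J1, it fits at step 3.
No smaller set exists: with zero aborts the deadlock remains.
Survivors finish in the order: J3, J7, J8. Walking it through (pool after the aborts first):
  pool = (3, 3)
  J3 needs (1, 0) <= (3, 3) -> finishes; pool += (2, 2) = (5, 5)
  J7 needs (4, 2) <= (5, 5) -> finishes; pool += (1, 1) = (6, 6)
  J8 needs (6, 3) <= (6, 6) -> finishes; pool += (1, 1) = (7, 7)


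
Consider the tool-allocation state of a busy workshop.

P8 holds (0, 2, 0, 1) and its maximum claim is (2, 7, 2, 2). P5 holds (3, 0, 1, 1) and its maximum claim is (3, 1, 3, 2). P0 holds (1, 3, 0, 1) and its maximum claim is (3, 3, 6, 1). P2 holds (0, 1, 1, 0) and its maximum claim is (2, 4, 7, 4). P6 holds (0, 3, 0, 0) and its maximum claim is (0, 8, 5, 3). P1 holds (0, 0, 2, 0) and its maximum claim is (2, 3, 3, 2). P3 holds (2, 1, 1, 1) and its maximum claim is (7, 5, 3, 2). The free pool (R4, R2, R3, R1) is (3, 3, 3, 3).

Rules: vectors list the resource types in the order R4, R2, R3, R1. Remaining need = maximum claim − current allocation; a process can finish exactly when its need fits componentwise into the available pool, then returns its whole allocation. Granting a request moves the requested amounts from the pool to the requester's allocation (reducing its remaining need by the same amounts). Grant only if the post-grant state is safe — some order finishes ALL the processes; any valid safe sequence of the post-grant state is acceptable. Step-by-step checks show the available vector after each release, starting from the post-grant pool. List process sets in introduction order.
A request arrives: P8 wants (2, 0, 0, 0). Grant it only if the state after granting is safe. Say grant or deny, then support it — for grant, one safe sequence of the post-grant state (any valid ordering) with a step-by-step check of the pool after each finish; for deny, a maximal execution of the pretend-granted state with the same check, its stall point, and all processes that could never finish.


GRANT — the state after the grant stays safe, e.g. via P5, P1, P0, P2, P6, P3, P8.
Key observation: the transfer keeps a workable pool ((1, 3, 3, 3)); P5 starts the safe sequence.
Step-by-step check of the post-grant state:
  pool = (1, 3, 3, 3)
  P5: need (0, 1, 2, 1) fits (1, 3, 3, 3); releases (3, 0, 1, 1), pool now (4, 3, 4, 4)
  P1: need (2, 3, 1, 2) fits (4, 3, 4, 4); releases (0, 0, 2, 0), pool now (4, 3, 6, 4)
  P0: need (2, 0, 6, 0) fits (4, 3, 6, 4); releases (1, 3, 0, 1), pool now (5, 6, 6, 5)
  P2: need (2, 3, 6, 4) fits (5, 6, 6, 5); releases (0, 1, 1, 0), pool now (5, 7, 7, 5)
  P6: need (0, 5, 5, 3) fits (5, 7, 7, 5); releases (0, 3, 0, 0), pool now (5, 10, 7, 5)
  P3: need (5, 4, 2, 1) fits (5, 10, 7, 5); releases (2, 1, 1, 1), pool now (7, 11, 8, 6)
  P8: need (0, 5, 2, 1) fits (7, 11, 8, 6); releases (2, 2, 0, 1), pool now (9, 13, 8, 7)


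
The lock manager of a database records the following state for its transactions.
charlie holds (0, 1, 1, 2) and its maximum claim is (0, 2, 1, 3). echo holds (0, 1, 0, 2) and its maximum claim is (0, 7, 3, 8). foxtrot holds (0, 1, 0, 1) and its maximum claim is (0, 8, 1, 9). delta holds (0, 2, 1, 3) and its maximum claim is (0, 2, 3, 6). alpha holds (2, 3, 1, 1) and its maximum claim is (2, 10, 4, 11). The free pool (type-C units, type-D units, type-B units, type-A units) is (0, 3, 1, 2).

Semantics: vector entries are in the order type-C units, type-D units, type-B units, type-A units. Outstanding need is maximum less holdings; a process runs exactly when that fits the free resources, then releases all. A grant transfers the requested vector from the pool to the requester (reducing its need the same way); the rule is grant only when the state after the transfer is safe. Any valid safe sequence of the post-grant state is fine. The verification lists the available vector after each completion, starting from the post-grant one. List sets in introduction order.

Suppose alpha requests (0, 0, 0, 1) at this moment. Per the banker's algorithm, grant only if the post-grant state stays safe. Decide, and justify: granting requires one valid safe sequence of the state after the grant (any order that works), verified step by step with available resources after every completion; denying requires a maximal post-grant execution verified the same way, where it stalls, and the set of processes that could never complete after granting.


GRANT: granting preserves safety; a valid post-grant sequence is charlie, delta, echo, foxtrot, alpha.
Key observation: granting shrinks the pool to (0, 3, 1, 1), yet charlie still fits and the chain goes through.
Check on the post-grant state, step by step:
  pool = (0, 3, 1, 1)
  run charlie (needs (0, 1, 0, 1), free (0, 3, 1, 1)); after release of (0, 1, 1, 2) the pool is (0, 4, 2, 3)
  run delta (needs (0, 0, 2, 3), free (0, 4, 2, 3)); after release of (0, 2, 1, 3) the pool is (0, 6, 3, 6)
  run echo (needs (0, 6, 3, 6), free (0, 6, 3, 6)); after release of (0, 1, 0, 2) the pool is (0, 7, 3, 8)
  run foxtrot (needs (0, 7, 1, 8), free (0, 7, 3, 8)); after release of (0, 1, 0, 1) the pool is (0, 8, 3, 9)
  run alpha (needs (0, 7, 3, 9), free (0, 8, 3, 9)); after release of (2, 3, 1, 2) the pool is (2, 11, 4, 11)
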